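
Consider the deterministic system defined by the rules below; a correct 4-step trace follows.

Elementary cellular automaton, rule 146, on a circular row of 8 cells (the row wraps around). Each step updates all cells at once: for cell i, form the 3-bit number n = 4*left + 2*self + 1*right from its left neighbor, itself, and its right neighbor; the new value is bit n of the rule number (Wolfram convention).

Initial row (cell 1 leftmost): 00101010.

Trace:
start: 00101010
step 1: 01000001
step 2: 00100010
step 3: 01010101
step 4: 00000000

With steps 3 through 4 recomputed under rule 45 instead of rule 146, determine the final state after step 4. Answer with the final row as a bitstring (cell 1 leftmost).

11111111

(re-executing steps 3..4 under rule 45; state before step 3: 00100010)
step 3: 10101010
step 4: 11111111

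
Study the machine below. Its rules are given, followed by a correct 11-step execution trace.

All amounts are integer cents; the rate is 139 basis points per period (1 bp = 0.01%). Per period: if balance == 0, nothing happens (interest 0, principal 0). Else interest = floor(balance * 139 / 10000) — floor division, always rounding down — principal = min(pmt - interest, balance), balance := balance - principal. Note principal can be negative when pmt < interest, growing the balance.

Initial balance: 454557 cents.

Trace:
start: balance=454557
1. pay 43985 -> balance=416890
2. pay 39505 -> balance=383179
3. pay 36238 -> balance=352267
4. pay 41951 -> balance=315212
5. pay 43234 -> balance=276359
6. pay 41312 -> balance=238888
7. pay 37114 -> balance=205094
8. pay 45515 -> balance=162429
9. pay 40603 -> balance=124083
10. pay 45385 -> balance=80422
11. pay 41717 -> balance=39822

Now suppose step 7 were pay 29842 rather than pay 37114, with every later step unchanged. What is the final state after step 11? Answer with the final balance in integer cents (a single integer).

47508

(re-executing from step 7 with the substitution; state before step 7: balance=238888)
7. pay 29842 -> balance=212366
8. pay 45515 -> balance=169802
9. pay 40603 -> balance=131559
10. pay 45385 -> balance=88002
11. pay 41717 -> balance=47508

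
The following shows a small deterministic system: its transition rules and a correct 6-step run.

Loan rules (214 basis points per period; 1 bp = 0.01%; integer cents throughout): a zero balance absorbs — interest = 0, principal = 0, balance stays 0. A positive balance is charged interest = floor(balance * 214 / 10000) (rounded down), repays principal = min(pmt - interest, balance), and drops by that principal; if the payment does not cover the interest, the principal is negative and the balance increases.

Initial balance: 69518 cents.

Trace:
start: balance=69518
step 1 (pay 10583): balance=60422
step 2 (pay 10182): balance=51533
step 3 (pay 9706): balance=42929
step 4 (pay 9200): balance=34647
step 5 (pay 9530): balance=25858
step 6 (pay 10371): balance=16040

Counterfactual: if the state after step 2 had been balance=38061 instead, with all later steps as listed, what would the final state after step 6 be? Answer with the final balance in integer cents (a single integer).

state after step 2 := balance=38061
step 3 (pay 9706): balance=29169
step 4 (pay 9200): balance=20593
step 5 (pay 9530): balance=11503
step 6 (pay 10371): balance=1378

1378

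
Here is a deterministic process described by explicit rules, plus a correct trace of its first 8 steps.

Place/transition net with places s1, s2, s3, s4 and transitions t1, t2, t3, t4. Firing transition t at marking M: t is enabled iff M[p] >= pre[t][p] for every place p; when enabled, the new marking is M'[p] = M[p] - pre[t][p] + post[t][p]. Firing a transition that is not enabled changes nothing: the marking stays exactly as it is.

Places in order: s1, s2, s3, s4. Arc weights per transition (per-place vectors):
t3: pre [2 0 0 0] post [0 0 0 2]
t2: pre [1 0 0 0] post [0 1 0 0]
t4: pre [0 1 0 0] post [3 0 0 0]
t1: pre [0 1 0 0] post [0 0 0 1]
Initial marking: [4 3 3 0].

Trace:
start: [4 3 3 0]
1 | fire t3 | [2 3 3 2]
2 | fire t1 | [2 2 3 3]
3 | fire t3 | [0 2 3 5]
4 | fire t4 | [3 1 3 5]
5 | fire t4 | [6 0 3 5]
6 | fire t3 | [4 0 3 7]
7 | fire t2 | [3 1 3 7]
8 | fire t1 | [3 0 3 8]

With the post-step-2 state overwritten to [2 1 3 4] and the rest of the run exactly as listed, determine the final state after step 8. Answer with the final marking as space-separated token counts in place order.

0 0 3 9

state after step 2 := [2 1 3 4]
3 | fire t3 | [0 1 3 6]
4 | fire t4 | [3 0 3 6]
5 | fire t4 | [3 0 3 6]
6 | fire t3 | [1 0 3 8]
7 | fire t2 | [0 1 3 8]
8 | fire t1 | [0 0 3 9]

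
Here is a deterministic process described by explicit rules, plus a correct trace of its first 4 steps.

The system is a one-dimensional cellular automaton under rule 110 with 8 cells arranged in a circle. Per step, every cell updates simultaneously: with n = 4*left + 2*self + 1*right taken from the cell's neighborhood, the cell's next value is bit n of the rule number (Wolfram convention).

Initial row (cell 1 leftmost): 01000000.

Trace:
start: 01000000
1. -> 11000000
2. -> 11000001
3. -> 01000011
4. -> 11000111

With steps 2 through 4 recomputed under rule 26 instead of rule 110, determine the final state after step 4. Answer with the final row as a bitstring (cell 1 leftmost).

10101110

(re-executing steps 2..4 under rule 26; state before step 2: 11000000)
2. -> 10100001
3. -> 00010011
4. -> 10101110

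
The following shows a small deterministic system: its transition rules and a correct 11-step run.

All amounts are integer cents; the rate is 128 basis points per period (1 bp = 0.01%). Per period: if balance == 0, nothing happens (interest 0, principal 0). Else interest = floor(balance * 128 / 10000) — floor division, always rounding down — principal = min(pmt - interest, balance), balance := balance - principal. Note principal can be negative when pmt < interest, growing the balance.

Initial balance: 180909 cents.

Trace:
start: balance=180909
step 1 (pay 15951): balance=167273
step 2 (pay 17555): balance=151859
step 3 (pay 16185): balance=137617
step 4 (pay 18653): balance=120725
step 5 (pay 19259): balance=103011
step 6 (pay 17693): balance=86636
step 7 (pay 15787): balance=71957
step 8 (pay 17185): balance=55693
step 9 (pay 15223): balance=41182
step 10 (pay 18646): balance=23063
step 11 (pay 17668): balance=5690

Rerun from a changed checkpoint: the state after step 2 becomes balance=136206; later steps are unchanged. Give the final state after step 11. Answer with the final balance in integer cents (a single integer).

0

state after step 2 := balance=136206
step 3 (pay 16185): balance=121764
step 4 (pay 18653): balance=104669
step 5 (pay 19259): balance=86749
step 6 (pay 17693): balance=70166
step 7 (pay 15787): balance=55277
step 8 (pay 17185): balance=38799
step 9 (pay 15223): balance=24072
step 10 (pay 18646): balance=5734
step 11 (pay 17668): balance=0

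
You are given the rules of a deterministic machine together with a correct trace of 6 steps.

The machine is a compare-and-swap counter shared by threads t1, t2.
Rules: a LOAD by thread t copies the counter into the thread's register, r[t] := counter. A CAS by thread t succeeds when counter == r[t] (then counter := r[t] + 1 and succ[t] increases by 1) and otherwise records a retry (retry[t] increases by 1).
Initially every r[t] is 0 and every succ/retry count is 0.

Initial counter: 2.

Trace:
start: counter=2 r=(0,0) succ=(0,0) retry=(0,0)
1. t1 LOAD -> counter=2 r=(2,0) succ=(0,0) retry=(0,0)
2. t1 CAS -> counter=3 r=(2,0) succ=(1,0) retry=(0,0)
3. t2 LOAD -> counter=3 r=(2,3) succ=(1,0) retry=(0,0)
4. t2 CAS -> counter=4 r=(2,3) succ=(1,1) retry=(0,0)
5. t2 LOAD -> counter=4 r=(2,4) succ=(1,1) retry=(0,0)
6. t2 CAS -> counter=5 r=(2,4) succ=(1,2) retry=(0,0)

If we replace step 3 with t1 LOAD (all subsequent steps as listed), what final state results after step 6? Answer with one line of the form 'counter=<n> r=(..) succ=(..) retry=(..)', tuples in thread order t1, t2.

counter=4 r=(3,3) succ=(1,1) retry=(0,1)

(re-executing from step 3 with the substitution; state before step 3: counter=3 r=(2,0) succ=(1,0) retry=(0,0))
3. t1 LOAD -> counter=3 r=(3,0) succ=(1,0) retry=(0,0)
4. t2 CAS -> counter=3 r=(3,0) succ=(1,0) retry=(0,1)
5. t2 LOAD -> counter=3 r=(3,3) succ=(1,0) retry=(0,1)
6. t2 CAS -> counter=4 r=(3,3) succ=(1,1) retry=(0,1)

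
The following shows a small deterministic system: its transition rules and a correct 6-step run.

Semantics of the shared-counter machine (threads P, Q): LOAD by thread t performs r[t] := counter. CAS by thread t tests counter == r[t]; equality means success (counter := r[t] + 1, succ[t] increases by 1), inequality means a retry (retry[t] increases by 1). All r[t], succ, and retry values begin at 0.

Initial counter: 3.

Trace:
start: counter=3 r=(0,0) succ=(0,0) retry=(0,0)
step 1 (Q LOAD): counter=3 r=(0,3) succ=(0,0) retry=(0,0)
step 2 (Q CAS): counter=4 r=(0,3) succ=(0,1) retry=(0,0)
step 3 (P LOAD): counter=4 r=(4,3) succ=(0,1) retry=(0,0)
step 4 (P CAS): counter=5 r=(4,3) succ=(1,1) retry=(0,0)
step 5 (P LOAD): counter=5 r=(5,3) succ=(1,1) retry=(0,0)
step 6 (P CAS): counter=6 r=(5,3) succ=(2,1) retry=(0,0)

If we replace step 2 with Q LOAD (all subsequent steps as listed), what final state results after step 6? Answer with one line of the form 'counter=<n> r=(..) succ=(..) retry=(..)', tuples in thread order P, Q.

(re-executing from step 2 with the substitution; state before step 2: counter=3 r=(0,3) succ=(0,0) retry=(0,0))
step 2 (Q LOAD): counter=3 r=(0,3) succ=(0,0) retry=(0,0)
step 3 (P LOAD): counter=3 r=(3,3) succ=(0,0) retry=(0,0)
step 4 (P CAS): counter=4 r=(3,3) succ=(1,0) retry=(0,0)
step 5 (P LOAD): counter=4 r=(4,3) succ=(1,0) retry=(0,0)
step 6 (P CAS): counter=5 r=(4,3) succ=(2,0) retry=(0,0)

counter=5 r=(4,3) succ=(2,0) retry=(0,0)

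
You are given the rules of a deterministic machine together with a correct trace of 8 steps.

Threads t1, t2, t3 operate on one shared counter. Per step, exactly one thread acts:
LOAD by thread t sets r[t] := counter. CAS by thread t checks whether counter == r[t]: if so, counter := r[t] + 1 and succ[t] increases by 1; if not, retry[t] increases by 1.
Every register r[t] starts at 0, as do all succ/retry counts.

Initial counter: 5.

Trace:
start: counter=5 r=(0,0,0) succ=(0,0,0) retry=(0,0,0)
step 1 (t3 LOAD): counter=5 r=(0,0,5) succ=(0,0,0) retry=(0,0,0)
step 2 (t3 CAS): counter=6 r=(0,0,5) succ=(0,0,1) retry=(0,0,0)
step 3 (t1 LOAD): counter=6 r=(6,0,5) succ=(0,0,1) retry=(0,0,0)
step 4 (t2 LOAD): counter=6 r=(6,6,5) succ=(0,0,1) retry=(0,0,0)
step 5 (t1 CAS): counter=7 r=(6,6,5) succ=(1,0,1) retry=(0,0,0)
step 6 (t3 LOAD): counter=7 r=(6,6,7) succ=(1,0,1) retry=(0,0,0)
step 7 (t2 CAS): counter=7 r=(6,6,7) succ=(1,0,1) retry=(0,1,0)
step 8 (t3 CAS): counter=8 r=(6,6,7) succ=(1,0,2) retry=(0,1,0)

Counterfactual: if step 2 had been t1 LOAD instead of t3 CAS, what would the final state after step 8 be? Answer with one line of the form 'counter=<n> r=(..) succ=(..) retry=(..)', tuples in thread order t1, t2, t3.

counter=7 r=(5,5,6) succ=(1,0,1) retry=(0,1,0)

(re-executing from step 2 with the substitution; state before step 2: counter=5 r=(0,0,5) succ=(0,0,0) retry=(0,0,0))
step 2 (t1 LOAD): counter=5 r=(5,0,5) succ=(0,0,0) retry=(0,0,0)
step 3 (t1 LOAD): counter=5 r=(5,0,5) succ=(0,0,0) retry=(0,0,0)
step 4 (t2 LOAD): counter=5 r=(5,5,5) succ=(0,0,0) retry=(0,0,0)
step 5 (t1 CAS): counter=6 r=(5,5,5) succ=(1,0,0) retry=(0,0,0)
step 6 (t3 LOAD): counter=6 r=(5,5,6) succ=(1,0,0) retry=(0,0,0)
step 7 (t2 CAS): counter=6 r=(5,5,6) succ=(1,0,0) retry=(0,1,0)
step 8 (t3 CAS): counter=7 r=(5,5,6) succ=(1,0,1) retry=(0,1,0)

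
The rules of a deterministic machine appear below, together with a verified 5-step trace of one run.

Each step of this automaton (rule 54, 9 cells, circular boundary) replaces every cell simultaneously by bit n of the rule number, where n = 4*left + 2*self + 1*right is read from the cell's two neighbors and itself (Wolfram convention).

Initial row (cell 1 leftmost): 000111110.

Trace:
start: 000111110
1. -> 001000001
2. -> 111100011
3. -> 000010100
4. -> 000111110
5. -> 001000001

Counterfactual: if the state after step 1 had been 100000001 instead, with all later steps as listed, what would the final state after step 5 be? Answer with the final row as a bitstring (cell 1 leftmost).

state after step 1 := 100000001
2. -> 010000010
3. -> 111000111
4. -> 000101000
5. -> 001111100

001111100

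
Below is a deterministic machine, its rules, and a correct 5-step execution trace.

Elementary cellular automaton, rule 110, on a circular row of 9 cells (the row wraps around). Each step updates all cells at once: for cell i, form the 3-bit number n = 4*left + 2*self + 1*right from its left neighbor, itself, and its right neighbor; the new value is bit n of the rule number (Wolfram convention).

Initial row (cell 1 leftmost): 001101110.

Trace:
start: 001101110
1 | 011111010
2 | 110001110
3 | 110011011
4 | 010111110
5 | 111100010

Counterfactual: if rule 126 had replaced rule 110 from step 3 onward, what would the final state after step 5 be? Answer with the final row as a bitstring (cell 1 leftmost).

011000011

(re-executing steps 3..5 under rule 126; state before step 3: 110001110)
3 | 111011011
4 | 001111110
5 | 011000011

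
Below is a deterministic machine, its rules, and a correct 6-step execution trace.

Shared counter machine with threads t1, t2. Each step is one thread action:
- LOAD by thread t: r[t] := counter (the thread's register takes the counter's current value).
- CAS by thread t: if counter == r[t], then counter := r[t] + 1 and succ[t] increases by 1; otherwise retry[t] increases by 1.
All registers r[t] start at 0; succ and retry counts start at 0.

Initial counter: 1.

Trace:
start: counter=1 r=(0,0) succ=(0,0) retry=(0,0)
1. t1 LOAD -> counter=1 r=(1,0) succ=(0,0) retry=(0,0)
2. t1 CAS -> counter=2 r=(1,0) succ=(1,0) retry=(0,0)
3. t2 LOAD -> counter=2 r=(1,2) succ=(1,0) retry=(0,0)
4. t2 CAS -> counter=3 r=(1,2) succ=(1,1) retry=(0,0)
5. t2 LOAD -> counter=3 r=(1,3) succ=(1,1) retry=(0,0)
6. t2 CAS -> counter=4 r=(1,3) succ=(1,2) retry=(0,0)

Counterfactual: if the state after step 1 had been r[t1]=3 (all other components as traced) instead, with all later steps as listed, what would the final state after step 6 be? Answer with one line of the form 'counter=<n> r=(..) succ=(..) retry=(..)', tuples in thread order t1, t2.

state after step 1 := counter=1 r=(3,0) succ=(0,0) retry=(0,0)
2. t1 CAS -> counter=1 r=(3,0) succ=(0,0) retry=(1,0)
3. t2 LOAD -> counter=1 r=(3,1) succ=(0,0) retry=(1,0)
4. t2 CAS -> counter=2 r=(3,1) succ=(0,1) retry=(1,0)
5. t2 LOAD -> counter=2 r=(3,2) succ=(0,1) retry=(1,0)
6. t2 CAS -> counter=3 r=(3,2) succ=(0,2) retry=(1,0)

counter=3 r=(3,2) succ=(0,2) retry=(1,0)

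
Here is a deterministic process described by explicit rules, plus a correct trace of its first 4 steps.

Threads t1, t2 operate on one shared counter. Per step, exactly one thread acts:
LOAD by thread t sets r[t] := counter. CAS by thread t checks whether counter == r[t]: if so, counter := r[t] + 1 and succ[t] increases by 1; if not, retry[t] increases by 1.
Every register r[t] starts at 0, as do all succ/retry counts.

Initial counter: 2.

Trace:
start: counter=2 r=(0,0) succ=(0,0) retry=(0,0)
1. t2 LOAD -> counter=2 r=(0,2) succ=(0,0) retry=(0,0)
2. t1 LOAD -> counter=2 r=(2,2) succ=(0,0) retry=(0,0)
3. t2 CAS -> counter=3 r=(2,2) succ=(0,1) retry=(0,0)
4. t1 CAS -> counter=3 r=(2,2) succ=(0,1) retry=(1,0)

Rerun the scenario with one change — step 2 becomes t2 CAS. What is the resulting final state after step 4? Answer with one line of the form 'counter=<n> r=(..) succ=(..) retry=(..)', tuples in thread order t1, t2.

counter=3 r=(0,2) succ=(0,1) retry=(1,1)

(re-executing from step 2 with the substitution; state before step 2: counter=2 r=(0,2) succ=(0,0) retry=(0,0))
2. t2 CAS -> counter=3 r=(0,2) succ=(0,1) retry=(0,0)
3. t2 CAS -> counter=3 r=(0,2) succ=(0,1) retry=(0,1)
4. t1 CAS -> counter=3 r=(0,2) succ=(0,1) retry=(1,1)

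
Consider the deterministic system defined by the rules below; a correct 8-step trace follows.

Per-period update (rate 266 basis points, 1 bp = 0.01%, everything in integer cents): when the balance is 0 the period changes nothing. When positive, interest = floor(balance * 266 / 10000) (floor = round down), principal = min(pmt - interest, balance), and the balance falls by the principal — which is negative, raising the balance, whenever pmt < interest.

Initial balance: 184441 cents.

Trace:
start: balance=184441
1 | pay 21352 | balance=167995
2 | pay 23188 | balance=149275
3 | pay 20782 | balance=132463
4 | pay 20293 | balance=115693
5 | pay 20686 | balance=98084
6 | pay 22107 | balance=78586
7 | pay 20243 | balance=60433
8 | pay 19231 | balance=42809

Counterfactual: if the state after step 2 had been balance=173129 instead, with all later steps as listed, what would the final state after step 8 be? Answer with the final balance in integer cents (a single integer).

70733

state after step 2 := balance=173129
3 | pay 20782 | balance=156952
4 | pay 20293 | balance=140833
5 | pay 20686 | balance=123893
6 | pay 22107 | balance=105081
7 | pay 20243 | balance=87633
8 | pay 19231 | balance=70733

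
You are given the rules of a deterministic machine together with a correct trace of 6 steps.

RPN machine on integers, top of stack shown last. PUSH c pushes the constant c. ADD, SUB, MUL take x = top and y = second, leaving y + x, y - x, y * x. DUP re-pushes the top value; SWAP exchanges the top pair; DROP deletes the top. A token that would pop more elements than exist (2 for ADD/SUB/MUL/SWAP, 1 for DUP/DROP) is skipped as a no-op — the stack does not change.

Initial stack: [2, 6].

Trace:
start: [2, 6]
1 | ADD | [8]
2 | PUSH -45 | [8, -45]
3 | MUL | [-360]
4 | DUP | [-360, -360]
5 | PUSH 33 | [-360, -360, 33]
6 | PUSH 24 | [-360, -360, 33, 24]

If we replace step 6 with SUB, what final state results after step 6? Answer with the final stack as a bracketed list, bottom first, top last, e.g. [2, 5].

(re-executing from step 6 with the substitution; state before step 6: [-360, -360, 33])
6 | SUB | [-360, -393]

[-360, -393]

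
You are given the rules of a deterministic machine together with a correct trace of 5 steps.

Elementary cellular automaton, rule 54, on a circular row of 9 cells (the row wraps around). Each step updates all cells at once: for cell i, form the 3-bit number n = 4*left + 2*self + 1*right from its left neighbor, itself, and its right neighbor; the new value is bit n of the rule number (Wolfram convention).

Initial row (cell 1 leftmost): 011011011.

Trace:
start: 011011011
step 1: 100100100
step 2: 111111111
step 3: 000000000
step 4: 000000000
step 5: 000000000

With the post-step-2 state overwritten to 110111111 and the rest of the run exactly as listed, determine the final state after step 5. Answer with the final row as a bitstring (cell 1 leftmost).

100010000

state after step 2 := 110111111
step 3: 001000000
step 4: 011100000
step 5: 100010000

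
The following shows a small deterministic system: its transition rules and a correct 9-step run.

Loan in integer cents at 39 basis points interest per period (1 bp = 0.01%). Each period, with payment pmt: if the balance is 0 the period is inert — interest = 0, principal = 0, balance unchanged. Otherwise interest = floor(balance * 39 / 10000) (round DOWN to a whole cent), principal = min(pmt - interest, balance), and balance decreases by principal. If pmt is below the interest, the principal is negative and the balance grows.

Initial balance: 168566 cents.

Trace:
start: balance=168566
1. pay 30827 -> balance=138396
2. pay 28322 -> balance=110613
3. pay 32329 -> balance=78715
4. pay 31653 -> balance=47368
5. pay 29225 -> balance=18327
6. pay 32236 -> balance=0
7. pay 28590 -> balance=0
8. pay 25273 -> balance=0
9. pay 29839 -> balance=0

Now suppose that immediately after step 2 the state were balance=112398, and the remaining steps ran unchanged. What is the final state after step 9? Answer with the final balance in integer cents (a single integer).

0

state after step 2 := balance=112398
3. pay 32329 -> balance=80507
4. pay 31653 -> balance=49167
5. pay 29225 -> balance=20133
6. pay 32236 -> balance=0
7. pay 28590 -> balance=0
8. pay 25273 -> balance=0
9. pay 29839 -> balance=0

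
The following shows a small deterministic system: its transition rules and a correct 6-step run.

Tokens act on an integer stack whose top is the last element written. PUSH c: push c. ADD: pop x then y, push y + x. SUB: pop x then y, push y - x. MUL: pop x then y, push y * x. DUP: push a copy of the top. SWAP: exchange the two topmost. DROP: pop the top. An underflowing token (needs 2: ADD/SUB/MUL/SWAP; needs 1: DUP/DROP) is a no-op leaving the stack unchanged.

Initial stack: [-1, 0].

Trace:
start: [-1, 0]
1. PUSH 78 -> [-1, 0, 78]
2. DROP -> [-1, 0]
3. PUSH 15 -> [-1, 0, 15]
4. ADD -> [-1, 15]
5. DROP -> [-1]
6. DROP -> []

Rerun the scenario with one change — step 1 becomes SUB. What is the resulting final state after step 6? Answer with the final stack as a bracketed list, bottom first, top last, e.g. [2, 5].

[]

(re-executing from step 1 with the substitution; state before step 1: [-1, 0])
1. SUB -> [-1]
2. DROP -> []
3. PUSH 15 -> [15]
4. ADD -> [15]
5. DROP -> []
6. DROP -> []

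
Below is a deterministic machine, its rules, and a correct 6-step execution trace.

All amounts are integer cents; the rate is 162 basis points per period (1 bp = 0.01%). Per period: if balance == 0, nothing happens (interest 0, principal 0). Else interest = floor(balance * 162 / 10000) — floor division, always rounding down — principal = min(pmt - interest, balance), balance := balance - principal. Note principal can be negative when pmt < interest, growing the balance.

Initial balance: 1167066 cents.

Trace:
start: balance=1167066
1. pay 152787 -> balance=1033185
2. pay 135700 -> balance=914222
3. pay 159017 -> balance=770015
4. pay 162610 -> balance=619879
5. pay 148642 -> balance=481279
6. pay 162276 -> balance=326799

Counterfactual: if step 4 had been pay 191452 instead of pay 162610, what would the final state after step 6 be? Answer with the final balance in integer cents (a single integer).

297014

(re-executing from step 4 with the substitution; state before step 4: balance=770015)
4. pay 191452 -> balance=591037
5. pay 148642 -> balance=451969
6. pay 162276 -> balance=297014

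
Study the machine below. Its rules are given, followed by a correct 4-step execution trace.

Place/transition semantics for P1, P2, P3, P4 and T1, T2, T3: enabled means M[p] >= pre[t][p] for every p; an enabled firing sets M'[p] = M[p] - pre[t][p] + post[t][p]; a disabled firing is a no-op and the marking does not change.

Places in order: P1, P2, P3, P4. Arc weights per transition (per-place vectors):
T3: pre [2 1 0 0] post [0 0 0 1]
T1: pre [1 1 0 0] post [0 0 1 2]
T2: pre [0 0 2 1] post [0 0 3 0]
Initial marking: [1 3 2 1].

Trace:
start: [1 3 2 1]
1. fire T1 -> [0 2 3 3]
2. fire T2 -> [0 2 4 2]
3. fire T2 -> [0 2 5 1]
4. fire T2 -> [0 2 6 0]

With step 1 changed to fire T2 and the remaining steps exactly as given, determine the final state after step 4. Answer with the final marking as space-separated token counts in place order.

(re-executing from step 1 with the substitution; state before step 1: [1 3 2 1])
1. fire T2 -> [1 3 3 0]
2. fire T2 -> [1 3 3 0]
3. fire T2 -> [1 3 3 0]
4. fire T2 -> [1 3 3 0]

1 3 3 0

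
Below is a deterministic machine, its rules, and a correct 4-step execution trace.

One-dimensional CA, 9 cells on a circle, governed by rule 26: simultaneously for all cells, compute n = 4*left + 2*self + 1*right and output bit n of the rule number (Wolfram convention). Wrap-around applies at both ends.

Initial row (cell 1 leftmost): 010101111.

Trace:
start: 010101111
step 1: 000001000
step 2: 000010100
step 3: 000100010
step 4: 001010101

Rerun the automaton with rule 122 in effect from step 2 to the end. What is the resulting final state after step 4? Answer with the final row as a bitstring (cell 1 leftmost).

(re-executing steps 2..4 under rule 122; state before step 2: 000001000)
step 2: 000010100
step 3: 000101010
step 4: 001010101

001010101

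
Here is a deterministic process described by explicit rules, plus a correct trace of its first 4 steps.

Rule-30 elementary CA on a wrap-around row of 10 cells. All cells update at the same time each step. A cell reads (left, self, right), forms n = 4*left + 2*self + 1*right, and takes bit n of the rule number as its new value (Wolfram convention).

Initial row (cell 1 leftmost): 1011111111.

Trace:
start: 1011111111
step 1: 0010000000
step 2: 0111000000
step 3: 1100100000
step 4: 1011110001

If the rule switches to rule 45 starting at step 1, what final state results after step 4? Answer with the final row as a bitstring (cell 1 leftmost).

(re-executing steps 1..4 under rule 45; state before step 1: 1011111111)
step 1: 0110000000
step 2: 0100111111
step 3: 1100100000
step 4: 1000101110

1000101110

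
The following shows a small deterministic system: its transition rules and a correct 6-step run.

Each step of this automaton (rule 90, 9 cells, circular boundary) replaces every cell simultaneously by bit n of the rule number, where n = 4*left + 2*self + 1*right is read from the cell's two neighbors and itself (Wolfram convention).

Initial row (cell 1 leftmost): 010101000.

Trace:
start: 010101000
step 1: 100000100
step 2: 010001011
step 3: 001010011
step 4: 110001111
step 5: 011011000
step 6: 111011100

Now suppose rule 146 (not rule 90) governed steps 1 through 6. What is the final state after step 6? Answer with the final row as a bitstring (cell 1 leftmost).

(re-executing steps 1..6 under rule 146; state before step 1: 010101000)
step 1: 100000100
step 2: 010001011
step 3: 001010000
step 4: 010001000
step 5: 101010100
step 6: 000000011

000000011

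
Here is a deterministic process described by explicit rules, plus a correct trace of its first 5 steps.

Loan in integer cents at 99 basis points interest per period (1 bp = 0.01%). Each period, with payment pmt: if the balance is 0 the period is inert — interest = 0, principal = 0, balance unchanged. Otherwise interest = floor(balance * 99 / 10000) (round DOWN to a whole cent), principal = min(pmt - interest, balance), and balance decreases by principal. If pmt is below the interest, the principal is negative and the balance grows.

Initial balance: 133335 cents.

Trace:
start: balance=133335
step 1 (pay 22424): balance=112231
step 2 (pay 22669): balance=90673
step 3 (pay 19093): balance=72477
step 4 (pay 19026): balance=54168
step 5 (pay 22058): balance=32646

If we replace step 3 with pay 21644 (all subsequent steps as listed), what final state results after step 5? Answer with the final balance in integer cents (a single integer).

30044

(re-executing from step 3 with the substitution; state before step 3: balance=90673)
step 3 (pay 21644): balance=69926
step 4 (pay 19026): balance=51592
step 5 (pay 22058): balance=30044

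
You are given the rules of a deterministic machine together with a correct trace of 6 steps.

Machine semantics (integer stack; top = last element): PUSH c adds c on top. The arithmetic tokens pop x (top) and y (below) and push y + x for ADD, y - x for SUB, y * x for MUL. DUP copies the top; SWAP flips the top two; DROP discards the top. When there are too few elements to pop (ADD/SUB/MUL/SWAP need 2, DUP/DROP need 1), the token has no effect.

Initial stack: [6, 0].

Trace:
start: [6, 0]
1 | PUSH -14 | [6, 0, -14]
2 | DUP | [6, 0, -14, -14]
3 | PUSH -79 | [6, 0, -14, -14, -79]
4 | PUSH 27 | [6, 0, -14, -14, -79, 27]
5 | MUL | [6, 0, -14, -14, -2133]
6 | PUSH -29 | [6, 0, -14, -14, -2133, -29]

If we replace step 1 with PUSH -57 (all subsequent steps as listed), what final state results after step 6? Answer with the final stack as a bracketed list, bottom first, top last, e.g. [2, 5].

(re-executing from step 1 with the substitution; state before step 1: [6, 0])
1 | PUSH -57 | [6, 0, -57]
2 | DUP | [6, 0, -57, -57]
3 | PUSH -79 | [6, 0, -57, -57, -79]
4 | PUSH 27 | [6, 0, -57, -57, -79, 27]
5 | MUL | [6, 0, -57, -57, -2133]
6 | PUSH -29 | [6, 0, -57, -57, -2133, -29]

[6, 0, -57, -57, -2133, -29]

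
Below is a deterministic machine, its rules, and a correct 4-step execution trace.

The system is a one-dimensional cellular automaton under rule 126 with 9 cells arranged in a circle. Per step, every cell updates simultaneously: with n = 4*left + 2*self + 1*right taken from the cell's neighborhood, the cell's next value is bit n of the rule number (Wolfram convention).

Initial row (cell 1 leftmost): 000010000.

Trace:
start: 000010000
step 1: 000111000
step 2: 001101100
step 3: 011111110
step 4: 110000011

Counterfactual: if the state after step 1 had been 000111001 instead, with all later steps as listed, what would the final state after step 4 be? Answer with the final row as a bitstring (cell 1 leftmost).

state after step 1 := 000111001
step 2: 101101111
step 3: 111111000
step 4: 100001101

100001101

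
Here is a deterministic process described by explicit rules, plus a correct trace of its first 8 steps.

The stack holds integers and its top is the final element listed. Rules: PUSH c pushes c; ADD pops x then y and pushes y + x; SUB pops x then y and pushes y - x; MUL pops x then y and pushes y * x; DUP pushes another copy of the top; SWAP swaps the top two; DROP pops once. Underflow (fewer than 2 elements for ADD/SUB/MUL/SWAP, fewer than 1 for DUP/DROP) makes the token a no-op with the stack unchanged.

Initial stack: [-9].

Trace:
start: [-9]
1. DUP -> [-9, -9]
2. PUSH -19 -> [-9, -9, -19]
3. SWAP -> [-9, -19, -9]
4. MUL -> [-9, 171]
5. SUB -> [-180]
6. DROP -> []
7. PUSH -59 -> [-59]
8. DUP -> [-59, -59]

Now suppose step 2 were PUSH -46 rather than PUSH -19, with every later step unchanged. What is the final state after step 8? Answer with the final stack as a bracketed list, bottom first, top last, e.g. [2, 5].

(re-executing from step 2 with the substitution; state before step 2: [-9, -9])
2. PUSH -46 -> [-9, -9, -46]
3. SWAP -> [-9, -46, -9]
4. MUL -> [-9, 414]
5. SUB -> [-423]
6. DROP -> []
7. PUSH -59 -> [-59]
8. DUP -> [-59, -59]

[-59, -59]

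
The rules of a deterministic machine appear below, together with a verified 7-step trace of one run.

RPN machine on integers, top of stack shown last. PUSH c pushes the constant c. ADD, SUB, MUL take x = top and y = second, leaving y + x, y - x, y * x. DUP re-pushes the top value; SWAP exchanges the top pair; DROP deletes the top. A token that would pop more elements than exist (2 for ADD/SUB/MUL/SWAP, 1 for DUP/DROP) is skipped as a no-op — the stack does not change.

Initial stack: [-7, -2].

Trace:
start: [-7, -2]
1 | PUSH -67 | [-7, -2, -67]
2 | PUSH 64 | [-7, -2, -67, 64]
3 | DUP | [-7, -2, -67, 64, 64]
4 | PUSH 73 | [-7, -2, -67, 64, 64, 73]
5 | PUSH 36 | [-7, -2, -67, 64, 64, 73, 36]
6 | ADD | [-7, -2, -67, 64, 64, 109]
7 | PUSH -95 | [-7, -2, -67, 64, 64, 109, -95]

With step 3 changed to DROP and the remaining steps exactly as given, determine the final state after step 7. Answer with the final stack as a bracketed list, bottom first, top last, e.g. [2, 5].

[-7, -2, -67, 109, -95]

(re-executing from step 3 with the substitution; state before step 3: [-7, -2, -67, 64])
3 | DROP | [-7, -2, -67]
4 | PUSH 73 | [-7, -2, -67, 73]
5 | PUSH 36 | [-7, -2, -67, 73, 36]
6 | ADD | [-7, -2, -67, 109]
7 | PUSH -95 | [-7, -2, -67, 109, -95]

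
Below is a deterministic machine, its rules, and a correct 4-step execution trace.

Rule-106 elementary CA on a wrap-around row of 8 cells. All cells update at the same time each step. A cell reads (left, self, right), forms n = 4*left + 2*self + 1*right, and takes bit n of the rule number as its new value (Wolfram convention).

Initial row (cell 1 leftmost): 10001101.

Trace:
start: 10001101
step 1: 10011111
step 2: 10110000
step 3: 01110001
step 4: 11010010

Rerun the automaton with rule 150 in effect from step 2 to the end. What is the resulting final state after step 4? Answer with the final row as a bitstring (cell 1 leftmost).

(re-executing steps 2..4 under rule 150; state before step 2: 10011111)
step 2: 01101111
step 3: 00000110
step 4: 00001001

00001001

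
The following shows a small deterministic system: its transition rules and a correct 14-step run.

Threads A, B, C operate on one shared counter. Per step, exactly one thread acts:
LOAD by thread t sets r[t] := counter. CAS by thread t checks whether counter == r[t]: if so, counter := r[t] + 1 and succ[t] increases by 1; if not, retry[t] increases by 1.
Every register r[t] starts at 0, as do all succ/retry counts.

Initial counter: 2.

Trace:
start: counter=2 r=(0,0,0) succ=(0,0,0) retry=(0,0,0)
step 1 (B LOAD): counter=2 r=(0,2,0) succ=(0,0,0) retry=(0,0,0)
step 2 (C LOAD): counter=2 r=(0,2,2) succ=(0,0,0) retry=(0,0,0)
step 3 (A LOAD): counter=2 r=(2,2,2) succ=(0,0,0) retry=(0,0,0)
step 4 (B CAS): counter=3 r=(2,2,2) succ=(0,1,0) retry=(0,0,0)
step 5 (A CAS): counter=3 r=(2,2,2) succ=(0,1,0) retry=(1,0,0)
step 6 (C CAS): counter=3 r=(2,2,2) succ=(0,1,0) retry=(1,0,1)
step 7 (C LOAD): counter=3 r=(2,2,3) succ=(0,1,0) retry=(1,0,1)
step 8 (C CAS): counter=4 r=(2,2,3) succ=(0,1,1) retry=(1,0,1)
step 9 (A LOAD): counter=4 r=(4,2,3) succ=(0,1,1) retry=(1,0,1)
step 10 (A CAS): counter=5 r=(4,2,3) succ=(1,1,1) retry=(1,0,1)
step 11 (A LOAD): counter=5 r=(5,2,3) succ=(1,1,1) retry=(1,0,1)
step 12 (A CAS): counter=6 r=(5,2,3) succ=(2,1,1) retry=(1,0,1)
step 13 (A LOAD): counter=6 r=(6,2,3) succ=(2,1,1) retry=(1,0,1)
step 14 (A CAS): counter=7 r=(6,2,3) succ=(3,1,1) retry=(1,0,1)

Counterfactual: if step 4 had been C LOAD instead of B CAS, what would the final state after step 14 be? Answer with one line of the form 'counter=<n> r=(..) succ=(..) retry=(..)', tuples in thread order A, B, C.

counter=7 r=(6,2,3) succ=(4,0,1) retry=(0,0,1)

(re-executing from step 4 with the substitution; state before step 4: counter=2 r=(2,2,2) succ=(0,0,0) retry=(0,0,0))
step 4 (C LOAD): counter=2 r=(2,2,2) succ=(0,0,0) retry=(0,0,0)
step 5 (A CAS): counter=3 r=(2,2,2) succ=(1,0,0) retry=(0,0,0)
step 6 (C CAS): counter=3 r=(2,2,2) succ=(1,0,0) retry=(0,0,1)
step 7 (C LOAD): counter=3 r=(2,2,3) succ=(1,0,0) retry=(0,0,1)
step 8 (C CAS): counter=4 r=(2,2,3) succ=(1,0,1) retry=(0,0,1)
step 9 (A LOAD): counter=4 r=(4,2,3) succ=(1,0,1) retry=(0,0,1)
step 10 (A CAS): counter=5 r=(4,2,3) succ=(2,0,1) retry=(0,0,1)
step 11 (A LOAD): counter=5 r=(5,2,3) succ=(2,0,1) retry=(0,0,1)
step 12 (A CAS): counter=6 r=(5,2,3) succ=(3,0,1) retry=(0,0,1)
step 13 (A LOAD): counter=6 r=(6,2,3) succ=(3,0,1) retry=(0,0,1)
step 14 (A CAS): counter=7 r=(6,2,3) succ=(4,0,1) retry=(0,0,1)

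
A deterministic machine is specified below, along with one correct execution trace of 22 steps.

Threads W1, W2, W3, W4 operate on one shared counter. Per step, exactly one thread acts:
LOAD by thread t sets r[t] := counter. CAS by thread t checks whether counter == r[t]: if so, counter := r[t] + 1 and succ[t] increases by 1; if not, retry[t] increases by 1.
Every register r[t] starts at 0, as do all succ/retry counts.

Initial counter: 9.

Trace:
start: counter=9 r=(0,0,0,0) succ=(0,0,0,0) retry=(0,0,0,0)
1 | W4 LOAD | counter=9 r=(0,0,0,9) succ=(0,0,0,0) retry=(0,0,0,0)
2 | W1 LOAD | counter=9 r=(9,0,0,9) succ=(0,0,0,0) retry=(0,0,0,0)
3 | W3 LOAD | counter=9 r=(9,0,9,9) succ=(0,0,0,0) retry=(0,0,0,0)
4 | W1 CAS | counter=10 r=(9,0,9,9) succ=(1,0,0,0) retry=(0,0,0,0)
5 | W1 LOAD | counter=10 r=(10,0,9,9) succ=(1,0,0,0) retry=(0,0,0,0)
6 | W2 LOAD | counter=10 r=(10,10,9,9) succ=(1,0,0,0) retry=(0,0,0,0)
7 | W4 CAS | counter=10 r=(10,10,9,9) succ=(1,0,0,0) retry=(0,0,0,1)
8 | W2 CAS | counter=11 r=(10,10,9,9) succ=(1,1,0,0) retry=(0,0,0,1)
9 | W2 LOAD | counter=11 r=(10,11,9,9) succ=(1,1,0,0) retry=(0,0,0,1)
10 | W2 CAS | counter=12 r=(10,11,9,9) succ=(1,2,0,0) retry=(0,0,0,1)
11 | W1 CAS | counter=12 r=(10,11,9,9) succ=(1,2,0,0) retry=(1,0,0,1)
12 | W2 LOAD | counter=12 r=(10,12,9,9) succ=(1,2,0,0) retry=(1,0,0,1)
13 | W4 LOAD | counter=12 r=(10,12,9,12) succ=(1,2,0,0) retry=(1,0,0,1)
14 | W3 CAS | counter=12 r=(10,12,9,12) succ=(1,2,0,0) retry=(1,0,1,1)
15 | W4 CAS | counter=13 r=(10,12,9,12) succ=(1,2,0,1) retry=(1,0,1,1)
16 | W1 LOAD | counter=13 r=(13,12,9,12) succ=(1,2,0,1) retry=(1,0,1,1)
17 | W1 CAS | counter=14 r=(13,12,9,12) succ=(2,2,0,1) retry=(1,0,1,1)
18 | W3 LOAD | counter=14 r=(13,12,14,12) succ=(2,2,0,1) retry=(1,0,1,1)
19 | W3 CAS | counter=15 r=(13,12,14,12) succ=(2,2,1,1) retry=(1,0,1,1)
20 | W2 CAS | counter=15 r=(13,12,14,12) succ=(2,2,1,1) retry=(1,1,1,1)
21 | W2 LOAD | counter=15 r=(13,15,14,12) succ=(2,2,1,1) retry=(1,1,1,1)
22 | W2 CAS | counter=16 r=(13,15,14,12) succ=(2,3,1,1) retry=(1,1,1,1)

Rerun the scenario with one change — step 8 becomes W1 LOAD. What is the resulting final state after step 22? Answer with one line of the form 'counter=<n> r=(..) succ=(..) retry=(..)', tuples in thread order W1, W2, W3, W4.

counter=15 r=(12,14,13,11) succ=(2,2,1,1) retry=(1,1,1,1)

(re-executing from step 8 with the substitution; state before step 8: counter=10 r=(10,10,9,9) succ=(1,0,0,0) retry=(0,0,0,1))
8 | W1 LOAD | counter=10 r=(10,10,9,9) succ=(1,0,0,0) retry=(0,0,0,1)
9 | W2 LOAD | counter=10 r=(10,10,9,9) succ=(1,0,0,0) retry=(0,0,0,1)
10 | W2 CAS | counter=11 r=(10,10,9,9) succ=(1,1,0,0) retry=(0,0,0,1)
11 | W1 CAS | counter=11 r=(10,10,9,9) succ=(1,1,0,0) retry=(1,0,0,1)
12 | W2 LOAD | counter=11 r=(10,11,9,9) succ=(1,1,0,0) retry=(1,0,0,1)
13 | W4 LOAD | counter=11 r=(10,11,9,11) succ=(1,1,0,0) retry=(1,0,0,1)
14 | W3 CAS | counter=11 r=(10,11,9,11) succ=(1,1,0,0) retry=(1,0,1,1)
15 | W4 CAS | counter=12 r=(10,11,9,11) succ=(1,1,0,1) retry=(1,0,1,1)
16 | W1 LOAD | counter=12 r=(12,11,9,11) succ=(1,1,0,1) retry=(1,0,1,1)
17 | W1 CAS | counter=13 r=(12,11,9,11) succ=(2,1,0,1) retry=(1,0,1,1)
18 | W3 LOAD | counter=13 r=(12,11,13,11) succ=(2,1,0,1) retry=(1,0,1,1)
19 | W3 CAS | counter=14 r=(12,11,13,11) succ=(2,1,1,1) retry=(1,0,1,1)
20 | W2 CAS | counter=14 r=(12,11,13,11) succ=(2,1,1,1) retry=(1,1,1,1)
21 | W2 LOAD | counter=14 r=(12,14,13,11) succ=(2,1,1,1) retry=(1,1,1,1)
22 | W2 CAS | counter=15 r=(12,14,13,11) succ=(2,2,1,1) retry=(1,1,1,1)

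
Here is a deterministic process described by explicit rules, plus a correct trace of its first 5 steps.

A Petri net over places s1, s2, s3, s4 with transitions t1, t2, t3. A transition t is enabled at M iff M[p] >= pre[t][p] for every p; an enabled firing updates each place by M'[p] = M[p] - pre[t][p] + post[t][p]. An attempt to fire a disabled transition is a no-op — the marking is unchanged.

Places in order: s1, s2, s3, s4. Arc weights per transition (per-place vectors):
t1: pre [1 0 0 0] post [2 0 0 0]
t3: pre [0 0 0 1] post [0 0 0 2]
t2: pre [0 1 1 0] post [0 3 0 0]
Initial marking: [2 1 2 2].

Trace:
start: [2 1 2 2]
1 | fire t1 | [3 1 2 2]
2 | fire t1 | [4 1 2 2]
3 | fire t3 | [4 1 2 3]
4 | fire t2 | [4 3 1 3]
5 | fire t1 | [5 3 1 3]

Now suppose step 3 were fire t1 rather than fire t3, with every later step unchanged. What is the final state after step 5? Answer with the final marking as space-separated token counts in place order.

6 3 1 2

(re-executing from step 3 with the substitution; state before step 3: [4 1 2 2])
3 | fire t1 | [5 1 2 2]
4 | fire t2 | [5 3 1 2]
5 | fire t1 | [6 3 1 2]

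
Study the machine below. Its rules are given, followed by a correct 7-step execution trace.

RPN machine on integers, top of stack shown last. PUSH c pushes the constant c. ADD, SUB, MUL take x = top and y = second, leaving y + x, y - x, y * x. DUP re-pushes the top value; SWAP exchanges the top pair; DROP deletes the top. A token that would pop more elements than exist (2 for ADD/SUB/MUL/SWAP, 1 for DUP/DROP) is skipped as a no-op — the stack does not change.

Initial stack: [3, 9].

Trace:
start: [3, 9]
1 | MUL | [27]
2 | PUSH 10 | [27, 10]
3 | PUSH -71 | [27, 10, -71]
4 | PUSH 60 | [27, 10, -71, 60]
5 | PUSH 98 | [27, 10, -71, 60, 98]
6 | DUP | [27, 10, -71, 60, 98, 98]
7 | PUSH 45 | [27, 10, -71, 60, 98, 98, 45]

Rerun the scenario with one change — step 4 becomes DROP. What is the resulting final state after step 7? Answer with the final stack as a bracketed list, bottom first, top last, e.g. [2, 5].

(re-executing from step 4 with the substitution; state before step 4: [27, 10, -71])
4 | DROP | [27, 10]
5 | PUSH 98 | [27, 10, 98]
6 | DUP | [27, 10, 98, 98]
7 | PUSH 45 | [27, 10, 98, 98, 45]

[27, 10, 98, 98, 45]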